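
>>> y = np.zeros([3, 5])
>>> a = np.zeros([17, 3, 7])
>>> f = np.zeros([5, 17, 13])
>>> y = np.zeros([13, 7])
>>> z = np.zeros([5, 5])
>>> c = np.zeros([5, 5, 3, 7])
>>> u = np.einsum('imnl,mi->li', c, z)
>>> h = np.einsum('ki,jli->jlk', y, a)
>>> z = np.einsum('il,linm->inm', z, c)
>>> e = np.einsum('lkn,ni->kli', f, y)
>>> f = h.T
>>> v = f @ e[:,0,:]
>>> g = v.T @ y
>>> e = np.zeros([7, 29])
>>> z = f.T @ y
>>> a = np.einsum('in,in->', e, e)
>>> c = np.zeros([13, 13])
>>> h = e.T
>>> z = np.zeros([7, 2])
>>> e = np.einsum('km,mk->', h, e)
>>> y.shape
(13, 7)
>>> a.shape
()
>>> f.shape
(13, 3, 17)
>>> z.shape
(7, 2)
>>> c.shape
(13, 13)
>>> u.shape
(7, 5)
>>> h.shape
(29, 7)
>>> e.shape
()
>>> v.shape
(13, 3, 7)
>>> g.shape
(7, 3, 7)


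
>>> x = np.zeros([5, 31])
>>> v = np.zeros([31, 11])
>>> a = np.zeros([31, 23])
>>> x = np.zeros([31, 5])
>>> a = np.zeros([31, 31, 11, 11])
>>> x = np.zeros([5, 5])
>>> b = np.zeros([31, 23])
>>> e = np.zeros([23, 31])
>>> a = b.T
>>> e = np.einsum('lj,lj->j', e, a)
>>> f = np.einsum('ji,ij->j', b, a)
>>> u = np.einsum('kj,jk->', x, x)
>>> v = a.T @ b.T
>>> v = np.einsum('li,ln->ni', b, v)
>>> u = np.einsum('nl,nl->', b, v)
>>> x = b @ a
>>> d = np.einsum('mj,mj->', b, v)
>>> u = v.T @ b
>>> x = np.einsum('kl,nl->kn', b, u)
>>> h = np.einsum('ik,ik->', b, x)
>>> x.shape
(31, 23)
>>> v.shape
(31, 23)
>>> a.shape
(23, 31)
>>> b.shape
(31, 23)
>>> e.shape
(31,)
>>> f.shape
(31,)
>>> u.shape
(23, 23)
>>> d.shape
()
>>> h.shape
()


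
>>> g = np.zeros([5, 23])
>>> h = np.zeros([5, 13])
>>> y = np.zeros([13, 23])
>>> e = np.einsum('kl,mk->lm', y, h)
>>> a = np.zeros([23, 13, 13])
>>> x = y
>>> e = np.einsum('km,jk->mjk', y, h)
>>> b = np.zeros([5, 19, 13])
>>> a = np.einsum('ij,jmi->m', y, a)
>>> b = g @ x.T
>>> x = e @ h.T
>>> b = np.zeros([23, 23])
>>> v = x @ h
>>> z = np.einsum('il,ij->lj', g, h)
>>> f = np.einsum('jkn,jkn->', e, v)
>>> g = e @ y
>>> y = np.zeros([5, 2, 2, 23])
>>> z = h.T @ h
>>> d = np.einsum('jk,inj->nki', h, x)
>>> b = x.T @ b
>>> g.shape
(23, 5, 23)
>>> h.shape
(5, 13)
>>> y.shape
(5, 2, 2, 23)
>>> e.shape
(23, 5, 13)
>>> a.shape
(13,)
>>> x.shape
(23, 5, 5)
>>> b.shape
(5, 5, 23)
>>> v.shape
(23, 5, 13)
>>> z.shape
(13, 13)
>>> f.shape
()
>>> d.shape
(5, 13, 23)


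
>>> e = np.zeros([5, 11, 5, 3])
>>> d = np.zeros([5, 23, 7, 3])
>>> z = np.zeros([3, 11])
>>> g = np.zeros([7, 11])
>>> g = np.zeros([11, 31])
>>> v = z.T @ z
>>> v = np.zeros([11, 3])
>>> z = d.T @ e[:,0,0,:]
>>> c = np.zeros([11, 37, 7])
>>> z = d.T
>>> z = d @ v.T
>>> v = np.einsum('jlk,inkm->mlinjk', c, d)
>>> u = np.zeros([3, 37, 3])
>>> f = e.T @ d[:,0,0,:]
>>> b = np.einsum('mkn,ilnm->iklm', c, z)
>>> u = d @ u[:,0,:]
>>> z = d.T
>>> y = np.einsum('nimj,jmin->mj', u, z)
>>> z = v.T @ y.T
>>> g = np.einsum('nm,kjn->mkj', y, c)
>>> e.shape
(5, 11, 5, 3)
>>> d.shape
(5, 23, 7, 3)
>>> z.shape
(7, 11, 23, 5, 37, 7)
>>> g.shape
(3, 11, 37)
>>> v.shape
(3, 37, 5, 23, 11, 7)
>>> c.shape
(11, 37, 7)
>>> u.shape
(5, 23, 7, 3)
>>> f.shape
(3, 5, 11, 3)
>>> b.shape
(5, 37, 23, 11)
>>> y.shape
(7, 3)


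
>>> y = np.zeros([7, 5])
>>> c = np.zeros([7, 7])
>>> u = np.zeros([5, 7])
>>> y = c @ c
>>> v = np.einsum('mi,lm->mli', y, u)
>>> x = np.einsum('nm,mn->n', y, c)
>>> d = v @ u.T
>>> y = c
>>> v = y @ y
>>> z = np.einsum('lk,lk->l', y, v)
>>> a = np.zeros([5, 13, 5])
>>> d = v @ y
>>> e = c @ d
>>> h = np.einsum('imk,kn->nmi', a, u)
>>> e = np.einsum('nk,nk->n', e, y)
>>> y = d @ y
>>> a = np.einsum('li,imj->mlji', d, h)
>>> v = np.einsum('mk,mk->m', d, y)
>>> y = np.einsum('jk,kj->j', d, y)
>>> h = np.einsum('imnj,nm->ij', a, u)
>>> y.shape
(7,)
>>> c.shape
(7, 7)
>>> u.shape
(5, 7)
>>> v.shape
(7,)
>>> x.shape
(7,)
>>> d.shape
(7, 7)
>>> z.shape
(7,)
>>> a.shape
(13, 7, 5, 7)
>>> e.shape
(7,)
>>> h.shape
(13, 7)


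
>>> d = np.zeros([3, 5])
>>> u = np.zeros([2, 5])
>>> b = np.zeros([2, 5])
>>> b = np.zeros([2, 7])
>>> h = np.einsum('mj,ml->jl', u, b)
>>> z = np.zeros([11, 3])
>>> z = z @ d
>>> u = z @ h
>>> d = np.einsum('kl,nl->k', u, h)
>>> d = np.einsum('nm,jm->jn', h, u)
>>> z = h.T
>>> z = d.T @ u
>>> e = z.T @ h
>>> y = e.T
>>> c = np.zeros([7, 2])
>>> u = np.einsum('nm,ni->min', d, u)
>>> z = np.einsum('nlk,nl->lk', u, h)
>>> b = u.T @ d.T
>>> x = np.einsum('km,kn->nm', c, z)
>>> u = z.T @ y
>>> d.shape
(11, 5)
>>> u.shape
(11, 7)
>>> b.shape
(11, 7, 11)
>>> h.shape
(5, 7)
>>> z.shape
(7, 11)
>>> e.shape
(7, 7)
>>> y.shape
(7, 7)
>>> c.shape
(7, 2)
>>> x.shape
(11, 2)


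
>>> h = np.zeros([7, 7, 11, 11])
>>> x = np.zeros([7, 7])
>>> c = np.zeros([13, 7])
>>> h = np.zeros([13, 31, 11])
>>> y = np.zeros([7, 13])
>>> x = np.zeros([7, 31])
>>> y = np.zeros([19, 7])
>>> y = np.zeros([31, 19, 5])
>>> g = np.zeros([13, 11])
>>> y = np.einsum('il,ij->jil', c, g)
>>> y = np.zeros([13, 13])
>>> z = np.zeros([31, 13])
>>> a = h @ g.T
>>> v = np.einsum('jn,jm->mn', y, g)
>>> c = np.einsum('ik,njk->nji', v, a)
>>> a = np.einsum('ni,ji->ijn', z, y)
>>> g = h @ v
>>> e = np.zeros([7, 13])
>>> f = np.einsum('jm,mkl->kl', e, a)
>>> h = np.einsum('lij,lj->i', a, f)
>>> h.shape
(13,)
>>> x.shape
(7, 31)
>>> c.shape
(13, 31, 11)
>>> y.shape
(13, 13)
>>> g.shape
(13, 31, 13)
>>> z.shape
(31, 13)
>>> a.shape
(13, 13, 31)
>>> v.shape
(11, 13)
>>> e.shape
(7, 13)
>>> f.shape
(13, 31)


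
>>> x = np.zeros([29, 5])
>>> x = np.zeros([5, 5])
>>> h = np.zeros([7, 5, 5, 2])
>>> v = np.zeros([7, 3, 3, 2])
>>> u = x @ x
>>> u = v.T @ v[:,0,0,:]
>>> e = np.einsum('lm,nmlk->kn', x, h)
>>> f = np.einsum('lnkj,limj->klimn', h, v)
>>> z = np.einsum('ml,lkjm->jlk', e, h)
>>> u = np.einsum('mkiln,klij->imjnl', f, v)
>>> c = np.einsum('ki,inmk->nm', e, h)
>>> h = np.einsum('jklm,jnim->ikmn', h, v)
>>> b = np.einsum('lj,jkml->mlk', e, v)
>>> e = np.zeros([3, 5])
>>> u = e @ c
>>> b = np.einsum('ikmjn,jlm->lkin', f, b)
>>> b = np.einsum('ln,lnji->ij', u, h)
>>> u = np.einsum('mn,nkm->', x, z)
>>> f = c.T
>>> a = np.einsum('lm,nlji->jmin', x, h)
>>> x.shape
(5, 5)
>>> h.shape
(3, 5, 2, 3)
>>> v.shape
(7, 3, 3, 2)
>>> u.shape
()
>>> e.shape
(3, 5)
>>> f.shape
(5, 5)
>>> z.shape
(5, 7, 5)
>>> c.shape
(5, 5)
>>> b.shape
(3, 2)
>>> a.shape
(2, 5, 3, 3)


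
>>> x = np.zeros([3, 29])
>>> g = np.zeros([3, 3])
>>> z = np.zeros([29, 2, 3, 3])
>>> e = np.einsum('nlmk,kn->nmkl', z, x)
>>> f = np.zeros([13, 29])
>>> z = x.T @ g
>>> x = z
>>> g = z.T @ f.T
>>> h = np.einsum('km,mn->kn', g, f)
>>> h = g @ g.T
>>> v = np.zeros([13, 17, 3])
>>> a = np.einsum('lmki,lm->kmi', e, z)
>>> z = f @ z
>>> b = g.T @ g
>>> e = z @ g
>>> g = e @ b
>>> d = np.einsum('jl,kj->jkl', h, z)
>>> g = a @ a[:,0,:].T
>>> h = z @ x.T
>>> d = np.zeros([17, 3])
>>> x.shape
(29, 3)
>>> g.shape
(3, 3, 3)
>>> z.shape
(13, 3)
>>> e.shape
(13, 13)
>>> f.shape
(13, 29)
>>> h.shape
(13, 29)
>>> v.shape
(13, 17, 3)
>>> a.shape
(3, 3, 2)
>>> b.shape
(13, 13)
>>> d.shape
(17, 3)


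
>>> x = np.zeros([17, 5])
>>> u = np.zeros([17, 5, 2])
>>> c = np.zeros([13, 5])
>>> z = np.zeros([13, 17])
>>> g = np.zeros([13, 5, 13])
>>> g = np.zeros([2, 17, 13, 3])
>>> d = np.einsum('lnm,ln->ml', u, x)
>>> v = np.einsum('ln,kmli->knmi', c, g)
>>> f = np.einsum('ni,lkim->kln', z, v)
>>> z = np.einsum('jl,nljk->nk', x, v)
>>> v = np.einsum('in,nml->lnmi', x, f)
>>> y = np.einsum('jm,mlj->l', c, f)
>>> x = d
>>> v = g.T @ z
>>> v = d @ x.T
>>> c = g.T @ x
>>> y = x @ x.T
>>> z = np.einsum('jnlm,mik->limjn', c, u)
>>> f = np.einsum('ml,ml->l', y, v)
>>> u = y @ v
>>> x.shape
(2, 17)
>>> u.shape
(2, 2)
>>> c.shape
(3, 13, 17, 17)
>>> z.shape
(17, 5, 17, 3, 13)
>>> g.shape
(2, 17, 13, 3)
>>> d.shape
(2, 17)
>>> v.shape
(2, 2)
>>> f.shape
(2,)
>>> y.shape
(2, 2)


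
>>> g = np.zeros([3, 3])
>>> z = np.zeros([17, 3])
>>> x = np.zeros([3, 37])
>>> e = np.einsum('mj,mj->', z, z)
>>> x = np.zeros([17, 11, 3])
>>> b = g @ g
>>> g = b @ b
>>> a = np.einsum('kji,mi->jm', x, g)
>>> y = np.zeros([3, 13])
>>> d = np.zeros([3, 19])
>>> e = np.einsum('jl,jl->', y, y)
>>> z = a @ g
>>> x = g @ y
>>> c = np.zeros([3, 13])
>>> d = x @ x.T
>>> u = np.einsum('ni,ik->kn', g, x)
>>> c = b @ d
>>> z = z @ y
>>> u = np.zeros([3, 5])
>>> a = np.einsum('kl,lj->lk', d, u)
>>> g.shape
(3, 3)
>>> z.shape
(11, 13)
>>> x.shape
(3, 13)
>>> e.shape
()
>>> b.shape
(3, 3)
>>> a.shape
(3, 3)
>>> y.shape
(3, 13)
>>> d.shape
(3, 3)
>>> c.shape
(3, 3)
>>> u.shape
(3, 5)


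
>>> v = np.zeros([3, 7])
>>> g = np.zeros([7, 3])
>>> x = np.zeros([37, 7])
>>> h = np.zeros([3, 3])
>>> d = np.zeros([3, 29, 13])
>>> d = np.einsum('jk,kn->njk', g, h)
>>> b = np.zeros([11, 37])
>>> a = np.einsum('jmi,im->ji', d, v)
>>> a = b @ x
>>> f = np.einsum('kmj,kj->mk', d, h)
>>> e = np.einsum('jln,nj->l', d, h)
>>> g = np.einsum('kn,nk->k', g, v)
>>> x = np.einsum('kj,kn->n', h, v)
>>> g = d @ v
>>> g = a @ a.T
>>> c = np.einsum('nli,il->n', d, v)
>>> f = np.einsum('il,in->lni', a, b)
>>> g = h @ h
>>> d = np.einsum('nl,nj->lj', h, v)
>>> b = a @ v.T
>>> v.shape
(3, 7)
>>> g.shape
(3, 3)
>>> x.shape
(7,)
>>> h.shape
(3, 3)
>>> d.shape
(3, 7)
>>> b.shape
(11, 3)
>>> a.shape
(11, 7)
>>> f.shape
(7, 37, 11)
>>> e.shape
(7,)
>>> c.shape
(3,)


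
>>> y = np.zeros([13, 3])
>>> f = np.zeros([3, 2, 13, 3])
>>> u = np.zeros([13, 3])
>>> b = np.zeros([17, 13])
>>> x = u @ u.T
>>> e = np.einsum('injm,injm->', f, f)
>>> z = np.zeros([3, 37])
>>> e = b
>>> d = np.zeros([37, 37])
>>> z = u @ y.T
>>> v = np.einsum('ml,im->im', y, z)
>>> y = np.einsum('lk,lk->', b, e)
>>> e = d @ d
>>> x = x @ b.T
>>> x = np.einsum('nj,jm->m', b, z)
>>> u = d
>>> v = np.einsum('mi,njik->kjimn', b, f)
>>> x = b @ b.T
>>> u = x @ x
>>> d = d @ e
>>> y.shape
()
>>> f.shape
(3, 2, 13, 3)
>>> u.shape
(17, 17)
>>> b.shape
(17, 13)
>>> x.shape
(17, 17)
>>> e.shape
(37, 37)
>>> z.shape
(13, 13)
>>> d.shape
(37, 37)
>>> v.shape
(3, 2, 13, 17, 3)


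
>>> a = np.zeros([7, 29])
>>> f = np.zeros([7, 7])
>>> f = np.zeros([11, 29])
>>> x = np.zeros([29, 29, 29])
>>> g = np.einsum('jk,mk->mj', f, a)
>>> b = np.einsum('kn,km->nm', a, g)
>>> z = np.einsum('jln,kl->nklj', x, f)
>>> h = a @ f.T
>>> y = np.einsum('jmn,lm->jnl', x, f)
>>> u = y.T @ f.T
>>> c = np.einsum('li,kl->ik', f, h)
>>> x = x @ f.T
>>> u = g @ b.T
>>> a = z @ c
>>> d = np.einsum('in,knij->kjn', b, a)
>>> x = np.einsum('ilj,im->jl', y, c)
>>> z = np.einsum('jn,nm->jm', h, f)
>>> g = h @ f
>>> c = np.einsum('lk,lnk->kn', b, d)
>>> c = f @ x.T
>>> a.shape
(29, 11, 29, 7)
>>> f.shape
(11, 29)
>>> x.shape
(11, 29)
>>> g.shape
(7, 29)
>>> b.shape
(29, 11)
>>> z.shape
(7, 29)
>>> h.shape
(7, 11)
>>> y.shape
(29, 29, 11)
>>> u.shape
(7, 29)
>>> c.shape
(11, 11)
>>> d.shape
(29, 7, 11)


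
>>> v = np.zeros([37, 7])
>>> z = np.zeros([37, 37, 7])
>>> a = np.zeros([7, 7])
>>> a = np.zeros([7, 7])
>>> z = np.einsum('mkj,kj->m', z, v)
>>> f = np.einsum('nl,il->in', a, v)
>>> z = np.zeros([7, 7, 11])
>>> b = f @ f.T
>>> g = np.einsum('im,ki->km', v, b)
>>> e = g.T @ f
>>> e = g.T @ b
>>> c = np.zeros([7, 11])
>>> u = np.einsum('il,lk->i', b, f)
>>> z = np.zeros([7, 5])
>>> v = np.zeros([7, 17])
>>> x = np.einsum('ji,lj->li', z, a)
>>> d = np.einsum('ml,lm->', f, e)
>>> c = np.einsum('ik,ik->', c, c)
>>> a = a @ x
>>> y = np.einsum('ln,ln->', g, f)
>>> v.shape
(7, 17)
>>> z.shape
(7, 5)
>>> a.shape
(7, 5)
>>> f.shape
(37, 7)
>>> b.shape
(37, 37)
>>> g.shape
(37, 7)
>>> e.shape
(7, 37)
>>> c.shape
()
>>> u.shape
(37,)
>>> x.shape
(7, 5)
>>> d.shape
()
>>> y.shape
()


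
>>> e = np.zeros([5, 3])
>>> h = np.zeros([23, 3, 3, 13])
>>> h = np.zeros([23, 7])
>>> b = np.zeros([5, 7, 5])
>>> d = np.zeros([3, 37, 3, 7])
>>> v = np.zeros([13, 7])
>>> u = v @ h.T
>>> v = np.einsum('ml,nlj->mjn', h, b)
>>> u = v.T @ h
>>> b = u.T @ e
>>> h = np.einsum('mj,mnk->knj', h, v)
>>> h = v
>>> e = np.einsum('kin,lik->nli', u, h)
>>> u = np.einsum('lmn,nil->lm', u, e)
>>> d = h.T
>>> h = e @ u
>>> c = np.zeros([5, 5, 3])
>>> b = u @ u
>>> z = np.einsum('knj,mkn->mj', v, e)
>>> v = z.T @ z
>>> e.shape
(7, 23, 5)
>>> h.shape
(7, 23, 5)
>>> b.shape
(5, 5)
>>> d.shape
(5, 5, 23)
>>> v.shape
(5, 5)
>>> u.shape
(5, 5)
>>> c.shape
(5, 5, 3)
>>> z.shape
(7, 5)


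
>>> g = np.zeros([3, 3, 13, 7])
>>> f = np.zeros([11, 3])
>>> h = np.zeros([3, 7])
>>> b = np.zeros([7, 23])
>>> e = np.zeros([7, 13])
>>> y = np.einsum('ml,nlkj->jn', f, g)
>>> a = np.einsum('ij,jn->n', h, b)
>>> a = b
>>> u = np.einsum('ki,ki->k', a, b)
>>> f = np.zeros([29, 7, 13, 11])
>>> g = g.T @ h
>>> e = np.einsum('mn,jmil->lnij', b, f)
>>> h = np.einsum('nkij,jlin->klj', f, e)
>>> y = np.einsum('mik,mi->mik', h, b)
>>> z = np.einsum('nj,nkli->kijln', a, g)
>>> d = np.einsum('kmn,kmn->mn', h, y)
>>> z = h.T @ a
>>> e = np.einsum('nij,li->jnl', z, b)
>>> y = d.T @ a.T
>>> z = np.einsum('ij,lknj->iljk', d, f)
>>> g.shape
(7, 13, 3, 7)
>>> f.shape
(29, 7, 13, 11)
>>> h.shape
(7, 23, 11)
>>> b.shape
(7, 23)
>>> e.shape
(23, 11, 7)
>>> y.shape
(11, 7)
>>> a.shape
(7, 23)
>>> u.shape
(7,)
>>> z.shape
(23, 29, 11, 7)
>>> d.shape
(23, 11)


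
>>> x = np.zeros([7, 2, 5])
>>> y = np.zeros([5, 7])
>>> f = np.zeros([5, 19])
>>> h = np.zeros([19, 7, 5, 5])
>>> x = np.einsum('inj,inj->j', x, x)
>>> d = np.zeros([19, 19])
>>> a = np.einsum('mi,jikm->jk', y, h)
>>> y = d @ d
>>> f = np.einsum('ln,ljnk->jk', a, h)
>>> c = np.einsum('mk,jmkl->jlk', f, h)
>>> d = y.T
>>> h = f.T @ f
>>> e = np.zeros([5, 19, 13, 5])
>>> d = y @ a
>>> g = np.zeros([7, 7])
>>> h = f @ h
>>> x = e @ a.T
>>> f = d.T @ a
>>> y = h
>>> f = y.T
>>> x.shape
(5, 19, 13, 19)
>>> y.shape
(7, 5)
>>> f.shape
(5, 7)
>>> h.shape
(7, 5)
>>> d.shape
(19, 5)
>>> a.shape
(19, 5)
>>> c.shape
(19, 5, 5)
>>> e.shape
(5, 19, 13, 5)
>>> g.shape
(7, 7)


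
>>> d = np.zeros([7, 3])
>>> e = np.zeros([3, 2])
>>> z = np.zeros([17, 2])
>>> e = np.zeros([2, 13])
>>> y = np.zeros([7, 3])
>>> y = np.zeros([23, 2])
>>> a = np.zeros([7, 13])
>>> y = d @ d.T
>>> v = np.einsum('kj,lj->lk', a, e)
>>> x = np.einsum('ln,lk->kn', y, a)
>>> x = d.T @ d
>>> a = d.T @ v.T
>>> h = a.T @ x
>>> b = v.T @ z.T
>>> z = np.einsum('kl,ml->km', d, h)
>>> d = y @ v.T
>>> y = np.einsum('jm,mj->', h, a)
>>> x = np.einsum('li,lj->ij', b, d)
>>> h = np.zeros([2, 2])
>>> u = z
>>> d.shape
(7, 2)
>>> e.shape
(2, 13)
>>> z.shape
(7, 2)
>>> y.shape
()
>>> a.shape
(3, 2)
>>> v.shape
(2, 7)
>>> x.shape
(17, 2)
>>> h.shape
(2, 2)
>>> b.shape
(7, 17)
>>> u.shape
(7, 2)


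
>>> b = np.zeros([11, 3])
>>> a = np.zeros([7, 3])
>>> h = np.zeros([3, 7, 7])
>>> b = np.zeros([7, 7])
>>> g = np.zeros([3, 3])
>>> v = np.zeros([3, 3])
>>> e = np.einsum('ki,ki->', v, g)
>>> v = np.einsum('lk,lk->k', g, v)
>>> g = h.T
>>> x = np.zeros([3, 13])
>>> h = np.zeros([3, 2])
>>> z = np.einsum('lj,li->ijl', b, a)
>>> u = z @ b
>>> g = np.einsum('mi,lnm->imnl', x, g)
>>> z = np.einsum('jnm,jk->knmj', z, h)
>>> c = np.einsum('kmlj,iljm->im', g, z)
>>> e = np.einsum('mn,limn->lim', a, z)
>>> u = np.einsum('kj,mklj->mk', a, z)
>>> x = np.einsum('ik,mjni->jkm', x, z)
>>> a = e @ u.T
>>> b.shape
(7, 7)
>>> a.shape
(2, 7, 2)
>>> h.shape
(3, 2)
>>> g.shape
(13, 3, 7, 7)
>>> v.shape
(3,)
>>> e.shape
(2, 7, 7)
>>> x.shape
(7, 13, 2)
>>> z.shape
(2, 7, 7, 3)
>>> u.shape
(2, 7)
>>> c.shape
(2, 3)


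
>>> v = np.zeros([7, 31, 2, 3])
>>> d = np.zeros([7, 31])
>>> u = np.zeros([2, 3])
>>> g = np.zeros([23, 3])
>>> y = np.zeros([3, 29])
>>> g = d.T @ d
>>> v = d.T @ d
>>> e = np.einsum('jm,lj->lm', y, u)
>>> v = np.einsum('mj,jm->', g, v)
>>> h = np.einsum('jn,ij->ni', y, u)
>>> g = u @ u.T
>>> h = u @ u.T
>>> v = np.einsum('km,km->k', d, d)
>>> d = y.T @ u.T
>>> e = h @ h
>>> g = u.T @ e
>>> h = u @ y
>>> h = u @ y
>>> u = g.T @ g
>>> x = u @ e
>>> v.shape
(7,)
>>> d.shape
(29, 2)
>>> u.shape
(2, 2)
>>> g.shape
(3, 2)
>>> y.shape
(3, 29)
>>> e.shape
(2, 2)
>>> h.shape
(2, 29)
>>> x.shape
(2, 2)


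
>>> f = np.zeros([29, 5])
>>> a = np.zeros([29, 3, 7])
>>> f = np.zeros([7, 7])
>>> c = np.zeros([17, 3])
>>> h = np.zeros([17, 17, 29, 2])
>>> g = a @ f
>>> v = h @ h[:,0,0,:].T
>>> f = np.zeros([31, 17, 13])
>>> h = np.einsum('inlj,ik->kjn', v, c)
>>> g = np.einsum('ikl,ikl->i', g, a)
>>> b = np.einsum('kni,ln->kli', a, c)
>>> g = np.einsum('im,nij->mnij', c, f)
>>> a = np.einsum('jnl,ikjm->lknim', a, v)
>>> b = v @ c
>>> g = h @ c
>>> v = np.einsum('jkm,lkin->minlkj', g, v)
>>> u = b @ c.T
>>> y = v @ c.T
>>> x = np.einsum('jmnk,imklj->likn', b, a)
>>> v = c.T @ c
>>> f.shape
(31, 17, 13)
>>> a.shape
(7, 17, 3, 17, 17)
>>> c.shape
(17, 3)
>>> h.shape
(3, 17, 17)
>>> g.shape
(3, 17, 3)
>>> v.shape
(3, 3)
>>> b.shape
(17, 17, 29, 3)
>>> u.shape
(17, 17, 29, 17)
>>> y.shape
(3, 29, 17, 17, 17, 17)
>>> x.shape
(17, 7, 3, 29)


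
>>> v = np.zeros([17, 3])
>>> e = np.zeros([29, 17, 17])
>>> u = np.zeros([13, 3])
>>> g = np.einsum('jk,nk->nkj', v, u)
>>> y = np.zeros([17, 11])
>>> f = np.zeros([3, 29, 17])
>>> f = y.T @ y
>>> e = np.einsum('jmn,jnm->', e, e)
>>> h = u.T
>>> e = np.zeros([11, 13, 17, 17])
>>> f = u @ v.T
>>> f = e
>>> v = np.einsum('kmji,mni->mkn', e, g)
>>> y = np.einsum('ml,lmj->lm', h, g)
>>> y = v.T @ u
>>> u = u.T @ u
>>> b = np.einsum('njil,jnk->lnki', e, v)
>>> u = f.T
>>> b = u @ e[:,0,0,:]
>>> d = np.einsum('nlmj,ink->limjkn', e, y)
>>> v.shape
(13, 11, 3)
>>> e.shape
(11, 13, 17, 17)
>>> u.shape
(17, 17, 13, 11)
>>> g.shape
(13, 3, 17)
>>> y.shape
(3, 11, 3)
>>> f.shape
(11, 13, 17, 17)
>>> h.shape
(3, 13)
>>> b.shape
(17, 17, 13, 17)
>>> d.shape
(13, 3, 17, 17, 3, 11)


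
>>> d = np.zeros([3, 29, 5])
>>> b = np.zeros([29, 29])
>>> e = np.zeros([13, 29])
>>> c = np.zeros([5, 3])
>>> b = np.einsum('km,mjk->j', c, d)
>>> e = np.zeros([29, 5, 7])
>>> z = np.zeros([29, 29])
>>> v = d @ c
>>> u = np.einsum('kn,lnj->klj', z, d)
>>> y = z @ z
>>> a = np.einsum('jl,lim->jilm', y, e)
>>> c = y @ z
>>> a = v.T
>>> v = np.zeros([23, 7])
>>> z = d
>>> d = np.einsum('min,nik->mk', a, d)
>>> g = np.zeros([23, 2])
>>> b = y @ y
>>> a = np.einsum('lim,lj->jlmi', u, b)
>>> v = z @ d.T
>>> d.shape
(3, 5)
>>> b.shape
(29, 29)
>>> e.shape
(29, 5, 7)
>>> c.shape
(29, 29)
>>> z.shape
(3, 29, 5)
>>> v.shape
(3, 29, 3)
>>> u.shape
(29, 3, 5)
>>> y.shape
(29, 29)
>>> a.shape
(29, 29, 5, 3)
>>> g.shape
(23, 2)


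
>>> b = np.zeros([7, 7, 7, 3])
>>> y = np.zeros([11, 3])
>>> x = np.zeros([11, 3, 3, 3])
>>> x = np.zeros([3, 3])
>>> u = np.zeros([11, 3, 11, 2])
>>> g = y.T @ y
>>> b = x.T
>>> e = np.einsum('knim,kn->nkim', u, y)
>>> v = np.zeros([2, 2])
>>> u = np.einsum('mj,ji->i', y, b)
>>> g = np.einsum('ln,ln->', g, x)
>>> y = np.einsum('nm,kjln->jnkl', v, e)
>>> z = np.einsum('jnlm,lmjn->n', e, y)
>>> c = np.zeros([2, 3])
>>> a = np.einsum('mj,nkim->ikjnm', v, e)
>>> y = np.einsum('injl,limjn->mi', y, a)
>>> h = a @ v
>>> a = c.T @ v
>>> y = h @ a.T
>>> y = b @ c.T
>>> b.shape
(3, 3)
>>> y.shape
(3, 2)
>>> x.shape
(3, 3)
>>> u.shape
(3,)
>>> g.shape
()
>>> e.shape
(3, 11, 11, 2)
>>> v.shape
(2, 2)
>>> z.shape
(11,)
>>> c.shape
(2, 3)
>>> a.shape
(3, 2)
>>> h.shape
(11, 11, 2, 3, 2)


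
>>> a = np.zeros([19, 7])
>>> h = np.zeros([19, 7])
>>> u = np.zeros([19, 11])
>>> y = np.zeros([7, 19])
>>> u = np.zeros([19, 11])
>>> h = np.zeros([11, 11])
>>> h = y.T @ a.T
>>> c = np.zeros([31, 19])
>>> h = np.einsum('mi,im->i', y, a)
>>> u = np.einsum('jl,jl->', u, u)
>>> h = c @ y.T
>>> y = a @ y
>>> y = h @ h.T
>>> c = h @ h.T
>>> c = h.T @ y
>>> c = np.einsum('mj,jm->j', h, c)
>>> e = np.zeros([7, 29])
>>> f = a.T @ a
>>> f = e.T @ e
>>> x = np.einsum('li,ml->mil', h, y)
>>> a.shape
(19, 7)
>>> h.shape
(31, 7)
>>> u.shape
()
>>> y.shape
(31, 31)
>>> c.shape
(7,)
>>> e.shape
(7, 29)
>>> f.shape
(29, 29)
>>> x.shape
(31, 7, 31)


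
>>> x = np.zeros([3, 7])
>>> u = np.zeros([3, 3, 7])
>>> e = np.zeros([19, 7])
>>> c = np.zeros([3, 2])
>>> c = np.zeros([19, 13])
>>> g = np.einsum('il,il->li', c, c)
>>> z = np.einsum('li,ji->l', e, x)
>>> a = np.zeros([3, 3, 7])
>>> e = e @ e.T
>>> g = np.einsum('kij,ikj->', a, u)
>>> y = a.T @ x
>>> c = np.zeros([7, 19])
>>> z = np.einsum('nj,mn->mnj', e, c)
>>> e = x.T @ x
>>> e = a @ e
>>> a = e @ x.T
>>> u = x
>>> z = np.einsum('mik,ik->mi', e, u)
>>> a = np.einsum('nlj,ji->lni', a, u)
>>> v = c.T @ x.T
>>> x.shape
(3, 7)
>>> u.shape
(3, 7)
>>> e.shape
(3, 3, 7)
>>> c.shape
(7, 19)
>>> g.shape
()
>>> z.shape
(3, 3)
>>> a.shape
(3, 3, 7)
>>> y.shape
(7, 3, 7)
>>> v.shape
(19, 3)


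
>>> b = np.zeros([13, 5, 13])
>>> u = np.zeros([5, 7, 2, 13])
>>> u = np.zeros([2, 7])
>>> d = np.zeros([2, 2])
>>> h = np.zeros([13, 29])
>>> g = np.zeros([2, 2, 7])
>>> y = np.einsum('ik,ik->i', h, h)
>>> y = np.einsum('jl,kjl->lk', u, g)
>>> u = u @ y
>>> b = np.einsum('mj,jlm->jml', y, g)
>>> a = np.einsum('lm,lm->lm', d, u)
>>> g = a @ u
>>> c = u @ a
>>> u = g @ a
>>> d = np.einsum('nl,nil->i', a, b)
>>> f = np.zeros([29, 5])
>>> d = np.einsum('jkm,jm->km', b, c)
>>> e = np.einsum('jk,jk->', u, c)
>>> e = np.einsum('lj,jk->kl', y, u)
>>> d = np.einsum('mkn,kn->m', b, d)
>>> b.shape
(2, 7, 2)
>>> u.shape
(2, 2)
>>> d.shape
(2,)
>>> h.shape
(13, 29)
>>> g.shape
(2, 2)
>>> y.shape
(7, 2)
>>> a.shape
(2, 2)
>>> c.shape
(2, 2)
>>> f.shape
(29, 5)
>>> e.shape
(2, 7)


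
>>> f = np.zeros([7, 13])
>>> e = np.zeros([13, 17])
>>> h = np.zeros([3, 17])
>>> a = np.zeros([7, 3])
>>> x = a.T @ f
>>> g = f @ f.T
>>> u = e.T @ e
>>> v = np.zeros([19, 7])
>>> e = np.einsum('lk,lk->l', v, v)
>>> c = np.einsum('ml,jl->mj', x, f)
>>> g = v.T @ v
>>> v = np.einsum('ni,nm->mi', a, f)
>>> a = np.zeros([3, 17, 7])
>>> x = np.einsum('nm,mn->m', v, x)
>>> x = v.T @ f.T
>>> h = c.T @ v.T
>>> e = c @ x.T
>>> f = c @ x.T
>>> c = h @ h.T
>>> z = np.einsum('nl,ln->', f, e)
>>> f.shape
(3, 3)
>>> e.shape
(3, 3)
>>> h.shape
(7, 13)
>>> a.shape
(3, 17, 7)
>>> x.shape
(3, 7)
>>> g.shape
(7, 7)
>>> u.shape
(17, 17)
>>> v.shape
(13, 3)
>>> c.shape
(7, 7)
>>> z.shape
()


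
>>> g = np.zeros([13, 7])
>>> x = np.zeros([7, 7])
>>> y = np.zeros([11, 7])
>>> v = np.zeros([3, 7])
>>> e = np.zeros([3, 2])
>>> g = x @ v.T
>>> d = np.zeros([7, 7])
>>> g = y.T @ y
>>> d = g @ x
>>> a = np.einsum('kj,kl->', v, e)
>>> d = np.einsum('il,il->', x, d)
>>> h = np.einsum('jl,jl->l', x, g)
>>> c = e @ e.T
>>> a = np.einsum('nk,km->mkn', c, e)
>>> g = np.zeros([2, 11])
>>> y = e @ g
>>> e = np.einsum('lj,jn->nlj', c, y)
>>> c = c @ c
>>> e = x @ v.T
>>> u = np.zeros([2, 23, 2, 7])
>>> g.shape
(2, 11)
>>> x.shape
(7, 7)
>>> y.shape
(3, 11)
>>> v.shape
(3, 7)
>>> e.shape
(7, 3)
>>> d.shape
()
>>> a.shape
(2, 3, 3)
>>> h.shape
(7,)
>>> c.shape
(3, 3)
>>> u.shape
(2, 23, 2, 7)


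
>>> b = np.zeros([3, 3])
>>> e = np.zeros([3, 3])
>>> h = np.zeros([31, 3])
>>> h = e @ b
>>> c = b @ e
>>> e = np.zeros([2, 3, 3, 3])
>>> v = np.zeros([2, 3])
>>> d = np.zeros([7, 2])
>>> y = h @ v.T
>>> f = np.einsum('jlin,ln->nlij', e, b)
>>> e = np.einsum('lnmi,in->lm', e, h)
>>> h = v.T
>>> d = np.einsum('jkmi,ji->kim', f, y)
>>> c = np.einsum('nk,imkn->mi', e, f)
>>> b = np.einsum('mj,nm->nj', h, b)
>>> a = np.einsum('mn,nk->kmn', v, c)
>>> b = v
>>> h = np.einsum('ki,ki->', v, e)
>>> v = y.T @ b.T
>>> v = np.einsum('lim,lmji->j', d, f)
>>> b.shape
(2, 3)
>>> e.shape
(2, 3)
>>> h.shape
()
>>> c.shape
(3, 3)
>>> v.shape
(3,)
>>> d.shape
(3, 2, 3)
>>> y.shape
(3, 2)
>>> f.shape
(3, 3, 3, 2)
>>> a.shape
(3, 2, 3)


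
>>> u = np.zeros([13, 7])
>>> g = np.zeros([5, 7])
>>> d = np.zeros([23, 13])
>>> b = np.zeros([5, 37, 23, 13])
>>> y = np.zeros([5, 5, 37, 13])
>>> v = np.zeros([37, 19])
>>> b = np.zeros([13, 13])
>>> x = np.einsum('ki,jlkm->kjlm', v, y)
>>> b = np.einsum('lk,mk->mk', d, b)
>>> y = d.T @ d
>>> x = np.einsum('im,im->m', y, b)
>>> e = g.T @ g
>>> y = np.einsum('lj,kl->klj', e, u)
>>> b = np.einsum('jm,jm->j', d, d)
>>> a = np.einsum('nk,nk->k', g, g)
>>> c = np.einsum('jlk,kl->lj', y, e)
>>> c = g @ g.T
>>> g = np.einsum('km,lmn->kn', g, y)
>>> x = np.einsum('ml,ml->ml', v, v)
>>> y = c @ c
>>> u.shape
(13, 7)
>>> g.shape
(5, 7)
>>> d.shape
(23, 13)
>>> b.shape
(23,)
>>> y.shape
(5, 5)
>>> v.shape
(37, 19)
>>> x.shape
(37, 19)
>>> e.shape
(7, 7)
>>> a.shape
(7,)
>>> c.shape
(5, 5)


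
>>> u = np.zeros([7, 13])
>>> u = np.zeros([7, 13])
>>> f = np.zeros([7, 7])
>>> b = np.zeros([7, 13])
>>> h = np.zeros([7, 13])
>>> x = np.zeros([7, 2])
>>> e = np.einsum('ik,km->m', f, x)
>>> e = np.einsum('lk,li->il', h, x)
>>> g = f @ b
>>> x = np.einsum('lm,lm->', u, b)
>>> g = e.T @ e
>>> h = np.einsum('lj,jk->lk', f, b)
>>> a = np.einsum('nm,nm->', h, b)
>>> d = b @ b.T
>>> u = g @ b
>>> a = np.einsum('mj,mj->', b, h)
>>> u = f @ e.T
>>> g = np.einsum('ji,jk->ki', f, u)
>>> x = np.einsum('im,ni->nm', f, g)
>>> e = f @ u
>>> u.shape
(7, 2)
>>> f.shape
(7, 7)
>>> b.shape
(7, 13)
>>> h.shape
(7, 13)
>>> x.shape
(2, 7)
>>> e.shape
(7, 2)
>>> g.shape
(2, 7)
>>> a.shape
()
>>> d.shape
(7, 7)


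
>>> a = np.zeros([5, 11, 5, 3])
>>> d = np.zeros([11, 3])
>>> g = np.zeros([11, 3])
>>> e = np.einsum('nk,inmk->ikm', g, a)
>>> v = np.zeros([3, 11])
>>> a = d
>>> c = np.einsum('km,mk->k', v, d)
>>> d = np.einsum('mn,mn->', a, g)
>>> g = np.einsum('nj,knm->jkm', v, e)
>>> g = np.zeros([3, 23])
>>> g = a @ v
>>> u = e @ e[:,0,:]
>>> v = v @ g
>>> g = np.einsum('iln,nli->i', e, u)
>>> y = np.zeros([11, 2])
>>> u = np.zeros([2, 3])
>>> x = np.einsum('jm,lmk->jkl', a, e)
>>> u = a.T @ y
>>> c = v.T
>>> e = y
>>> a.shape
(11, 3)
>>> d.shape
()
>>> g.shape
(5,)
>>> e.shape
(11, 2)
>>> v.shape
(3, 11)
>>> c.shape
(11, 3)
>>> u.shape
(3, 2)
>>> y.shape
(11, 2)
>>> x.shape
(11, 5, 5)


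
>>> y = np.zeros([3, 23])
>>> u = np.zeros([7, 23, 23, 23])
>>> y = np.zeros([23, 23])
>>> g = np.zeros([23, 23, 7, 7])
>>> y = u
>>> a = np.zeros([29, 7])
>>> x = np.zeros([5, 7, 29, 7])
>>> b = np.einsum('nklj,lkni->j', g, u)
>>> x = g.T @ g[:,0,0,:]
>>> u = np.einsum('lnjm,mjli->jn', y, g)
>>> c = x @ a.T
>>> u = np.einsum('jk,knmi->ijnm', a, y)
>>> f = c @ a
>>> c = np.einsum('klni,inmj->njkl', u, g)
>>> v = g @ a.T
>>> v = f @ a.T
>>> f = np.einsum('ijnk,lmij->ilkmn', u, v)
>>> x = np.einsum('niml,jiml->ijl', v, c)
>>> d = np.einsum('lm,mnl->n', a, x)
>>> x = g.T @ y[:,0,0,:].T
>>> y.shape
(7, 23, 23, 23)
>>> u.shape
(23, 29, 23, 23)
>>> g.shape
(23, 23, 7, 7)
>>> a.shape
(29, 7)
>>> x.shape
(7, 7, 23, 7)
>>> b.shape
(7,)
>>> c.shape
(23, 7, 23, 29)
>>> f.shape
(23, 7, 23, 7, 23)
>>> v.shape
(7, 7, 23, 29)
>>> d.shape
(23,)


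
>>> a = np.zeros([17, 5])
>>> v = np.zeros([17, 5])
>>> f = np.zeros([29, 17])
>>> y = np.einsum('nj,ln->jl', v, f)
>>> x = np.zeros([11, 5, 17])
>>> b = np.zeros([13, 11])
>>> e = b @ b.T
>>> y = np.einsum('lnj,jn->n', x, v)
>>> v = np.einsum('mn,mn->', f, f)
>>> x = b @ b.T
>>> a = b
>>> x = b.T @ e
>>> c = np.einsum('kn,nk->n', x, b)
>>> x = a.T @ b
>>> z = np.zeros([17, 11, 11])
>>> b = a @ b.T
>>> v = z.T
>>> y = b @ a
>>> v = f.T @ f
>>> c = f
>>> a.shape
(13, 11)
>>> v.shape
(17, 17)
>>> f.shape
(29, 17)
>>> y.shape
(13, 11)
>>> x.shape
(11, 11)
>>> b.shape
(13, 13)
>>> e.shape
(13, 13)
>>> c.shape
(29, 17)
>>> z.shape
(17, 11, 11)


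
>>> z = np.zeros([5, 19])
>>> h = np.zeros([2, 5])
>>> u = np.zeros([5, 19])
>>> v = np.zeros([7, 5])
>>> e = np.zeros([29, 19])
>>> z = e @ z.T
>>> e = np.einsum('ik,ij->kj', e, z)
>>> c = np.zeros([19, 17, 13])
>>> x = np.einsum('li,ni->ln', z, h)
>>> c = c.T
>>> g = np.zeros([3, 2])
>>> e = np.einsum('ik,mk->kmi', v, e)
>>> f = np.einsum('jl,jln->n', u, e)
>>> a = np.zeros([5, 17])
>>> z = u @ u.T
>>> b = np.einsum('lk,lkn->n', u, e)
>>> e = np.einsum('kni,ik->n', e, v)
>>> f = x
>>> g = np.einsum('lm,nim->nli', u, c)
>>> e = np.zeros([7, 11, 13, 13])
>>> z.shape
(5, 5)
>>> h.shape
(2, 5)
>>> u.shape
(5, 19)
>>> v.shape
(7, 5)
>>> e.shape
(7, 11, 13, 13)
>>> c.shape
(13, 17, 19)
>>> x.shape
(29, 2)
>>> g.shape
(13, 5, 17)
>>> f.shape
(29, 2)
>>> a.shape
(5, 17)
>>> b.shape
(7,)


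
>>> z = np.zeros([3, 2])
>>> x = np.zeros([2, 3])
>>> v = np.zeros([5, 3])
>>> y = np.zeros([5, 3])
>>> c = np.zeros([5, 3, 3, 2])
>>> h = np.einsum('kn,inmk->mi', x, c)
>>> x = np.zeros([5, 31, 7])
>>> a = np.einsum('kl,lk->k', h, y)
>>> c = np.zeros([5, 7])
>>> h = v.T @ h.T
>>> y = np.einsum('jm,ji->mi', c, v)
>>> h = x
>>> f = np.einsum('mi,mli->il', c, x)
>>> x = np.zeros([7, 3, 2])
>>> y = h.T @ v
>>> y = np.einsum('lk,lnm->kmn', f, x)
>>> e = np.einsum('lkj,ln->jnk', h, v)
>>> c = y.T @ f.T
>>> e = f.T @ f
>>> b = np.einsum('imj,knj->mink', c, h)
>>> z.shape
(3, 2)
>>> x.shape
(7, 3, 2)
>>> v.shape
(5, 3)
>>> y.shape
(31, 2, 3)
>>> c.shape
(3, 2, 7)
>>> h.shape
(5, 31, 7)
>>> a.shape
(3,)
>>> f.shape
(7, 31)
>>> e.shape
(31, 31)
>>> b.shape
(2, 3, 31, 5)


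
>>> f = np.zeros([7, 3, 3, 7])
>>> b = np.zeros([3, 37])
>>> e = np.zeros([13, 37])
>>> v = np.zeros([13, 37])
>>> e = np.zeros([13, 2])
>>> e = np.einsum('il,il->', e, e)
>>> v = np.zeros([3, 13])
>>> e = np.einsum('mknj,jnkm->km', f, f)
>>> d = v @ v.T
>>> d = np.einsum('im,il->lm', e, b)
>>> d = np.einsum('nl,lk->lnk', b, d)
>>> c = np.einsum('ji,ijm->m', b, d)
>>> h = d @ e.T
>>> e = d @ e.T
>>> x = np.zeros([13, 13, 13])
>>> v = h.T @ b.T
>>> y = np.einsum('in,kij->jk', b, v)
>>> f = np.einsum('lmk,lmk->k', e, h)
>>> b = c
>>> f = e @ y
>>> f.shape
(37, 3, 3)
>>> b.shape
(7,)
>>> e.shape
(37, 3, 3)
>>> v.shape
(3, 3, 3)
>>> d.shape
(37, 3, 7)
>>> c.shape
(7,)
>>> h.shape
(37, 3, 3)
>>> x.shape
(13, 13, 13)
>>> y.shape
(3, 3)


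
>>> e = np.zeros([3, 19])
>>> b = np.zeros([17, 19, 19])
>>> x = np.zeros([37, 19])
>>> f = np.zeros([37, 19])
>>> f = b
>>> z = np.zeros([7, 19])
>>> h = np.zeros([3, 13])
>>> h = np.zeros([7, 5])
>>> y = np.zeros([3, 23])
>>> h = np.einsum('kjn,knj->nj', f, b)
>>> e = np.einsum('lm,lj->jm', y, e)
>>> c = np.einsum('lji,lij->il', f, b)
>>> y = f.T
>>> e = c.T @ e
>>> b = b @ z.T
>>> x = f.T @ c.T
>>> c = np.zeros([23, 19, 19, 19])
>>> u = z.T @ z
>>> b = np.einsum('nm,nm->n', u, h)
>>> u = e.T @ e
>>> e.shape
(17, 23)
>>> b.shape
(19,)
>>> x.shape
(19, 19, 19)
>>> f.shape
(17, 19, 19)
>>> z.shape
(7, 19)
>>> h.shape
(19, 19)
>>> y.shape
(19, 19, 17)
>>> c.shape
(23, 19, 19, 19)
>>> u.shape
(23, 23)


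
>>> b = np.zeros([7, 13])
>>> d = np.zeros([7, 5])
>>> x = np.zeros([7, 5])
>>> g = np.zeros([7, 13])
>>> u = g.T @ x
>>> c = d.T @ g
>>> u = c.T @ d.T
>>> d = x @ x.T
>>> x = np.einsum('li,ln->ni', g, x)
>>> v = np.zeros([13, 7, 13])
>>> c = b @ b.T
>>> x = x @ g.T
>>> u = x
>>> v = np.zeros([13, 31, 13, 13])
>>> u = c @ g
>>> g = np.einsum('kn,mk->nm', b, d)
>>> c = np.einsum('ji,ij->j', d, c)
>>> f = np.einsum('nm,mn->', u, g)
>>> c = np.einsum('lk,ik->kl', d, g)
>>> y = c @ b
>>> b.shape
(7, 13)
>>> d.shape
(7, 7)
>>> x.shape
(5, 7)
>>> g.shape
(13, 7)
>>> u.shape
(7, 13)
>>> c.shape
(7, 7)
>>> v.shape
(13, 31, 13, 13)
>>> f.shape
()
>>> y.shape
(7, 13)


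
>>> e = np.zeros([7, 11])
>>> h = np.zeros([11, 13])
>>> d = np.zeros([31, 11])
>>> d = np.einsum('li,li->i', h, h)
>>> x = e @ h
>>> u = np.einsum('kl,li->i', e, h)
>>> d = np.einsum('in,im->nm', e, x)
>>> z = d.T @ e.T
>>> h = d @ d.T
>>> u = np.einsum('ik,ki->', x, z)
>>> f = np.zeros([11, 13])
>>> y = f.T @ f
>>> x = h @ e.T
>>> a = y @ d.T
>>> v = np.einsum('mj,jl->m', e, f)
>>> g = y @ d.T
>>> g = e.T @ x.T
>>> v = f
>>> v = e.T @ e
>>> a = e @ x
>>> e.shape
(7, 11)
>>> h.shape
(11, 11)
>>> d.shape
(11, 13)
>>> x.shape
(11, 7)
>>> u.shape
()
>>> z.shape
(13, 7)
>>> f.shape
(11, 13)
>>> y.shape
(13, 13)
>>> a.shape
(7, 7)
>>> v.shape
(11, 11)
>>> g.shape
(11, 11)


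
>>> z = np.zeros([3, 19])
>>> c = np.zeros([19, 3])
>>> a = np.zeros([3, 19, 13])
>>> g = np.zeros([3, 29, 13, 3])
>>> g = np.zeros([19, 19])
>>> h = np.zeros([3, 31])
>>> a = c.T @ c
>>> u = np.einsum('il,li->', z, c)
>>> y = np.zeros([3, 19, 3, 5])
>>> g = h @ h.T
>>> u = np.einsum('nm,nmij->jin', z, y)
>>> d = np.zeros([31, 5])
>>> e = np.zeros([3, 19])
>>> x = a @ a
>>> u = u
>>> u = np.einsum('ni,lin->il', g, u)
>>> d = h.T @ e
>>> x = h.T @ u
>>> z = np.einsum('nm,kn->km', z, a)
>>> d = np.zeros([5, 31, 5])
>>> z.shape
(3, 19)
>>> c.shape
(19, 3)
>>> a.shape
(3, 3)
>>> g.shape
(3, 3)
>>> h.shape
(3, 31)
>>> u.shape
(3, 5)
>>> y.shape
(3, 19, 3, 5)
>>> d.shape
(5, 31, 5)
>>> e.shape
(3, 19)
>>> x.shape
(31, 5)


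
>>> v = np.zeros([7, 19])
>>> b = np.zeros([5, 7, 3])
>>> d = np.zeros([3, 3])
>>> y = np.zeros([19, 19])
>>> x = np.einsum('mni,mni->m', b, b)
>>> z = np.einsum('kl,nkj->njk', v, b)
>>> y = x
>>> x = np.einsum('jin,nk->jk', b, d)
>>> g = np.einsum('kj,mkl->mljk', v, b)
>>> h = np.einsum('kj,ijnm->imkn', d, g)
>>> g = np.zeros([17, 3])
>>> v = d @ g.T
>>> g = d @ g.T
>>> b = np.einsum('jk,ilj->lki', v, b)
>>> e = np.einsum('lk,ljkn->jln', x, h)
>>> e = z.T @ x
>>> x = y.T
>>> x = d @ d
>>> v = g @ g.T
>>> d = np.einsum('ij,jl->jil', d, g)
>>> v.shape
(3, 3)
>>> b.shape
(7, 17, 5)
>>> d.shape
(3, 3, 17)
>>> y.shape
(5,)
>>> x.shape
(3, 3)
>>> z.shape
(5, 3, 7)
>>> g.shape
(3, 17)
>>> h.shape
(5, 7, 3, 19)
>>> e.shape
(7, 3, 3)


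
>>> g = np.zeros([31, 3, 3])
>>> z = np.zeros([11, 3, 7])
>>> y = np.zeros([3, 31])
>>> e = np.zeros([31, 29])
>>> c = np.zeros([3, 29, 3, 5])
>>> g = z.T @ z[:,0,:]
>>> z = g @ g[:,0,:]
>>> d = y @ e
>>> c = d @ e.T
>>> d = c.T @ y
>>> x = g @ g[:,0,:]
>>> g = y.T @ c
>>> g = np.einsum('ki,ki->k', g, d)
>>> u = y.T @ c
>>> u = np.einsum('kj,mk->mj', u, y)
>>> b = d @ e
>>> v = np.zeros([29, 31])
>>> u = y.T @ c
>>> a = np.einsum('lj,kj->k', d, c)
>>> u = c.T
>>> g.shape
(31,)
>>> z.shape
(7, 3, 7)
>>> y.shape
(3, 31)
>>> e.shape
(31, 29)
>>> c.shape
(3, 31)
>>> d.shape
(31, 31)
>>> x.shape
(7, 3, 7)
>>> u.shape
(31, 3)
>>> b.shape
(31, 29)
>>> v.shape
(29, 31)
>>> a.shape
(3,)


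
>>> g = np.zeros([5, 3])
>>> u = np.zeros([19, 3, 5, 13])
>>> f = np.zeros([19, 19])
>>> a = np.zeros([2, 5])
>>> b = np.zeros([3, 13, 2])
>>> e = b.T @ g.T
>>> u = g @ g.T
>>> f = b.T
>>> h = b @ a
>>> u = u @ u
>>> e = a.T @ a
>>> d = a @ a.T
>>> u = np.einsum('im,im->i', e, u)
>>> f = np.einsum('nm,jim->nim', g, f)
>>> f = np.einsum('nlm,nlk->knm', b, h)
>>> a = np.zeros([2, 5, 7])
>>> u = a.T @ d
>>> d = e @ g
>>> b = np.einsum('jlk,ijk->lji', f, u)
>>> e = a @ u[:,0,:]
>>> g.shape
(5, 3)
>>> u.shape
(7, 5, 2)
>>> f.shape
(5, 3, 2)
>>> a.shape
(2, 5, 7)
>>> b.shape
(3, 5, 7)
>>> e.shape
(2, 5, 2)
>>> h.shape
(3, 13, 5)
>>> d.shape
(5, 3)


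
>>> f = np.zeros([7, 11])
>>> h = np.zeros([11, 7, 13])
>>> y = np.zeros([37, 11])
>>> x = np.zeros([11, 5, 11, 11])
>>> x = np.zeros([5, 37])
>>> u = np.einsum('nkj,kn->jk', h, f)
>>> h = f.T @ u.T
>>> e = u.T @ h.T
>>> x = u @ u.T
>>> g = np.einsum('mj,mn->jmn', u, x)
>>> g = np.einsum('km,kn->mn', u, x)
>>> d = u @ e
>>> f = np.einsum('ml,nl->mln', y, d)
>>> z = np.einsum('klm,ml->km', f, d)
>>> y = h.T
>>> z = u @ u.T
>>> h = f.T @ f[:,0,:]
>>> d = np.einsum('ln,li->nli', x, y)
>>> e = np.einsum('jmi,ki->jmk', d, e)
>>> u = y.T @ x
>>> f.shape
(37, 11, 13)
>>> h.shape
(13, 11, 13)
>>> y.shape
(13, 11)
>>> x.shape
(13, 13)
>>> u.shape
(11, 13)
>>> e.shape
(13, 13, 7)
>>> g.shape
(7, 13)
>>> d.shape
(13, 13, 11)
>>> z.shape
(13, 13)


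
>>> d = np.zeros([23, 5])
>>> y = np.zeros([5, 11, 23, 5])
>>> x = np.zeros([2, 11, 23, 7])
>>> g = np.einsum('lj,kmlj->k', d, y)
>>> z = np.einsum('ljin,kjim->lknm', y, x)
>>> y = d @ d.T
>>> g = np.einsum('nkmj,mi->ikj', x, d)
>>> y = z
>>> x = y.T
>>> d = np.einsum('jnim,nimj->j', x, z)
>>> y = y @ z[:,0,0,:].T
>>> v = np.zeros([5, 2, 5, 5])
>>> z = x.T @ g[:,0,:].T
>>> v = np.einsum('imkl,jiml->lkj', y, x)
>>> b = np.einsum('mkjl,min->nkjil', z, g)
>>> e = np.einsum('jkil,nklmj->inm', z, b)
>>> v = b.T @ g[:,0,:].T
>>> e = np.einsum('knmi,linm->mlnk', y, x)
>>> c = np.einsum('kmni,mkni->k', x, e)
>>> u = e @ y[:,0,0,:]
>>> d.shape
(7,)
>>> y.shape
(5, 2, 5, 5)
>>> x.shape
(7, 5, 2, 5)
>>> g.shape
(5, 11, 7)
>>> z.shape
(5, 2, 5, 5)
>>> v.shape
(5, 11, 5, 2, 5)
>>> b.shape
(7, 2, 5, 11, 5)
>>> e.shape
(5, 7, 2, 5)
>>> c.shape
(7,)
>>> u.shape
(5, 7, 2, 5)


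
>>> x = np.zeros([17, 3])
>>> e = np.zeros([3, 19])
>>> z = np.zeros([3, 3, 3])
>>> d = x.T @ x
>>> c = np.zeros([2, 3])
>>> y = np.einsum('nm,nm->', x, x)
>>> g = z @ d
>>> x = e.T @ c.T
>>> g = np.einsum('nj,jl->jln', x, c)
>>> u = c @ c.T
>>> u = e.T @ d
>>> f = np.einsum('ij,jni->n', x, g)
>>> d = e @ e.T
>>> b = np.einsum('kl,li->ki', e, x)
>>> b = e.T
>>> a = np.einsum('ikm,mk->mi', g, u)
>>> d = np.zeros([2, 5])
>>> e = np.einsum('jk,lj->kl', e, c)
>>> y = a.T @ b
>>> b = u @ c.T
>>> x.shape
(19, 2)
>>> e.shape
(19, 2)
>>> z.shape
(3, 3, 3)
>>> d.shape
(2, 5)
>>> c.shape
(2, 3)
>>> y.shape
(2, 3)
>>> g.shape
(2, 3, 19)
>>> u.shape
(19, 3)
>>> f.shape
(3,)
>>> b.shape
(19, 2)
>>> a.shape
(19, 2)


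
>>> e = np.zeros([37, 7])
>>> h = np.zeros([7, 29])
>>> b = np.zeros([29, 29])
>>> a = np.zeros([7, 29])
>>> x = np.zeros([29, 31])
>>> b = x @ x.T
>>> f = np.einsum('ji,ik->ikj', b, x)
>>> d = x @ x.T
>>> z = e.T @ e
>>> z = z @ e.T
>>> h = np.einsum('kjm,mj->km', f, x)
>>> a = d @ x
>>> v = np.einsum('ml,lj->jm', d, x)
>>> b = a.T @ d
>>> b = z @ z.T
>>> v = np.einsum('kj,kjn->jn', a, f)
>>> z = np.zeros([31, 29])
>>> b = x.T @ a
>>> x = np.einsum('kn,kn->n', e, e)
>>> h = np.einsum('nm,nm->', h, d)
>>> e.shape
(37, 7)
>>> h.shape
()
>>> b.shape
(31, 31)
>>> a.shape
(29, 31)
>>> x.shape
(7,)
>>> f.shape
(29, 31, 29)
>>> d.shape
(29, 29)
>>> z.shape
(31, 29)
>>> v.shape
(31, 29)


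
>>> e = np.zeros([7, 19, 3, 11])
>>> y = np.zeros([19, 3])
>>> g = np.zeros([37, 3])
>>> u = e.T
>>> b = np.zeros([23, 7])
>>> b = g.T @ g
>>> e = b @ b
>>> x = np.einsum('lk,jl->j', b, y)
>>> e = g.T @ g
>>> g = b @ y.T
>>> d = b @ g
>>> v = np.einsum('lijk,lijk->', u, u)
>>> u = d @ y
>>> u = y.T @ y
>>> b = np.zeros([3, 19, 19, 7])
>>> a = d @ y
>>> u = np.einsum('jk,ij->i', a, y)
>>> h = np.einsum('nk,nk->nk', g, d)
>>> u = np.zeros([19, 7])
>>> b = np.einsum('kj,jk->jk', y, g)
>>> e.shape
(3, 3)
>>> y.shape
(19, 3)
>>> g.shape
(3, 19)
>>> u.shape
(19, 7)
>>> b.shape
(3, 19)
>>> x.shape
(19,)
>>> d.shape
(3, 19)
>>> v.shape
()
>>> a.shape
(3, 3)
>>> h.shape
(3, 19)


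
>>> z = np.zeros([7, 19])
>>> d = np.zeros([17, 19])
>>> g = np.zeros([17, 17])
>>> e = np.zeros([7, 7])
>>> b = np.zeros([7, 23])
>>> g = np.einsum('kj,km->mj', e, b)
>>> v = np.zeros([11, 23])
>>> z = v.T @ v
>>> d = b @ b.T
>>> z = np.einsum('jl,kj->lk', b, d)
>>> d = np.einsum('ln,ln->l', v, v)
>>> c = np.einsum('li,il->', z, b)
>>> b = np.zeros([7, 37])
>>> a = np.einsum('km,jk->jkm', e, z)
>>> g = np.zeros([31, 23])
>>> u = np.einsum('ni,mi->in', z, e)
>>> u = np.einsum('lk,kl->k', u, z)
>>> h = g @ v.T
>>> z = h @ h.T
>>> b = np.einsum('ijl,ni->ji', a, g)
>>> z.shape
(31, 31)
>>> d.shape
(11,)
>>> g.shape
(31, 23)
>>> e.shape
(7, 7)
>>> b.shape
(7, 23)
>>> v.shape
(11, 23)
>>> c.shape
()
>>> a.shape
(23, 7, 7)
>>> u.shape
(23,)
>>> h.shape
(31, 11)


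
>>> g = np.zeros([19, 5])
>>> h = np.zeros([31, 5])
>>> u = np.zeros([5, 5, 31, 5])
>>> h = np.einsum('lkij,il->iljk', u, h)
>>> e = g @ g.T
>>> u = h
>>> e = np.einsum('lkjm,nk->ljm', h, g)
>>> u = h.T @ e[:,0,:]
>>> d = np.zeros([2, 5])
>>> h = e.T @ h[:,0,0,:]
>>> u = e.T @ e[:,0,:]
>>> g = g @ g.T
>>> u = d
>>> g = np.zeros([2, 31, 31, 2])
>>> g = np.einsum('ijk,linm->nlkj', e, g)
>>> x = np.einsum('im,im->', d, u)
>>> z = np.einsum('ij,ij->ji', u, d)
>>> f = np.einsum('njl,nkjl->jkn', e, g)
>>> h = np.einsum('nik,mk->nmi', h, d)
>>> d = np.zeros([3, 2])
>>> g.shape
(31, 2, 5, 5)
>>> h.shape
(5, 2, 5)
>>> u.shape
(2, 5)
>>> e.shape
(31, 5, 5)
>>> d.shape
(3, 2)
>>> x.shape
()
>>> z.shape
(5, 2)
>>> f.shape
(5, 2, 31)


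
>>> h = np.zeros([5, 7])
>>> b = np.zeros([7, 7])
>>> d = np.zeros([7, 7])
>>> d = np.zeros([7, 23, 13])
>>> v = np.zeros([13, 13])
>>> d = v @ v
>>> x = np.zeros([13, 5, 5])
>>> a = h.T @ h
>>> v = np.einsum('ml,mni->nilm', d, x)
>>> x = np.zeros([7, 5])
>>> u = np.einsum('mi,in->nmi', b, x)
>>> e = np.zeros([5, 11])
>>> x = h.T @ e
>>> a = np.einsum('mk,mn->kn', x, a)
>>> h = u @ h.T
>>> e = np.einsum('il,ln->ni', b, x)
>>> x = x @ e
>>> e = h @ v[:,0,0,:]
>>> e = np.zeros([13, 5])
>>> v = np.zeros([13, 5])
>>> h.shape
(5, 7, 5)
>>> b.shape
(7, 7)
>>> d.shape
(13, 13)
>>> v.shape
(13, 5)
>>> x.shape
(7, 7)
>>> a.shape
(11, 7)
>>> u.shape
(5, 7, 7)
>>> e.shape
(13, 5)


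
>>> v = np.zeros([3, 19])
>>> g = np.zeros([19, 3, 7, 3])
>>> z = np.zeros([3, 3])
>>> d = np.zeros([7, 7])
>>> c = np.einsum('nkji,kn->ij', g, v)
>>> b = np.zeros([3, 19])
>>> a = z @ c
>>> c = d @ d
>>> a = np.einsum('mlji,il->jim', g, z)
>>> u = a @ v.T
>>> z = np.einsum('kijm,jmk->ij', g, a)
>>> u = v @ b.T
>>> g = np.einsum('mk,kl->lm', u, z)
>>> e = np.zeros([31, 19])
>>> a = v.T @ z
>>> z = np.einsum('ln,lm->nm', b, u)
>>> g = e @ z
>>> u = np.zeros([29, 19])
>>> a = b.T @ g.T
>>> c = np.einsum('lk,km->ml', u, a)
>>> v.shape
(3, 19)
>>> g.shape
(31, 3)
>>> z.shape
(19, 3)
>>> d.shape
(7, 7)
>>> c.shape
(31, 29)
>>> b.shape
(3, 19)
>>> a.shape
(19, 31)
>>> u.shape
(29, 19)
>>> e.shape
(31, 19)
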